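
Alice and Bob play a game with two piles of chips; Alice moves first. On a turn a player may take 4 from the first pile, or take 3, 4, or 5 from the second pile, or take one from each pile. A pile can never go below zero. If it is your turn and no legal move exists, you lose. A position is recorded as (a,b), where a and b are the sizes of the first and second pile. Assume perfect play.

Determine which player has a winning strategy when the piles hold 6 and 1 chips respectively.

Use the standard recursion: the mover loses at a terminal position; elsewhere, the mover wins exactly when some move hands the opponent an L position.
No move ever increases a pile, so every position that can arise here has a ≤ 6 and b ≤ 1; it is enough to label the cells with 0 ≤ a ≤ 6 and 0 ≤ b ≤ 1.
Every move lowers a or b (never raises either), so fill the grid row by row in increasing a, and left to right within a row: each cell's successors are then already labelled.
      b=0  b=1
a=0:    L    L
a=1:    L    W
a=2:    L    W
a=3:    L    W
a=4:    W    W
a=5:    W    L
a=6:    W    L
Cells with no legal move (terminal, hence L): (0,0), (0,1), (1,0), (2,0), (3,0).
The remaining L cells, each justified by listing all of its moves:
(5,1): →(1,1)(W), (4,0)(W) — all W, so L
(6,1): →(2,1)(W), (5,0)(W) — all W, so L
Every other cell has at least one move into one of the L cells above, so it is W.
Every move from (6,1) reaches a W position, so the mover loses.

Bob wins.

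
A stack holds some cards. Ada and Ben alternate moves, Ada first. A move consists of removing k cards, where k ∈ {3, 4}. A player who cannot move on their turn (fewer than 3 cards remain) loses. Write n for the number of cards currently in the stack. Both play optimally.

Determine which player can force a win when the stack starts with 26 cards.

Use the standard recursion: the mover loses at a terminal position; elsewhere, the mover wins exactly when some move hands the opponent an L position.
n=0: no move → L
n=1: no move → L
n=2: no move → L
n=3: reaches L-position 0 → W
n=4: reaches L-position 1 → W
n=5: reaches L-position 2 → W
n=6: reaches L-position 2 → W
n=7: only reaches 4(W), 3(W), all W → L
n=8: only reaches 5(W), 4(W), all W → L
n=9: only reaches 6(W), 5(W), all W → L
n=10: reaches L-position 7 → W
n=11: reaches L-position 8 → W
n=12: reaches L-position 9 → W
n=13: reaches L-position 9 → W
n=14: only reaches 11(W), 10(W), all W → L
n=15: only reaches 12(W), 11(W), all W → L
n=16: only reaches 13(W), 12(W), all W → L
n=17: reaches L-position 14 → W
n=18: reaches L-position 15 → W
n=19: reaches L-position 16 → W
n=20: reaches L-position 16 → W
n=21: only reaches 18(W), 17(W), all W → L
n=22: only reaches 19(W), 18(W), all W → L
n=23: only reaches 20(W), 19(W), all W → L
n=24: reaches L-position 21 → W
n=25: reaches L-position 22 → W
n=26: reaches L-position 23 → W
The starting position 26 is W: Ada should remove 3, leaving 23, handing over an L position.

Ada wins.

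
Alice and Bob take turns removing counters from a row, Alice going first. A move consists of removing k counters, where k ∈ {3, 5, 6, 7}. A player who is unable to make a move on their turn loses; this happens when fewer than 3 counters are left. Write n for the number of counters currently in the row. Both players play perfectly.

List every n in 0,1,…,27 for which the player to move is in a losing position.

0, 1, 2, 10, 11, 12, 20, 21, 22

Positions with no move are L. A position that does have a move is losing for the player to move precisely when every available move leads to a winning position for the opponent. Fill in the labels:
n=0: no move → L
n=1: no move → L
n=2: no move → L
n=3: reaches L-position 0 → W
n=4: reaches L-position 1 → W
n=5: reaches L-position 2 → W
n=6: reaches L-position 1 → W
n=7: reaches L-position 2 → W
n=8: reaches L-position 2 → W
n=9: reaches L-position 2 → W
n=10: only reaches 7(W), 5(W), 4(W), 3(W), all W → L
n=11: only reaches 8(W), 6(W), 5(W), 4(W), all W → L
n=12: only reaches 9(W), 7(W), 6(W), 5(W), all W → L
n=13: reaches L-position 10 → W
n=14: reaches L-position 11 → W
n=15: reaches L-position 12 → W
n=16: reaches L-position 11 → W
n=17: reaches L-position 12 → W
n=18: reaches L-position 12 → W
n=19: reaches L-position 12 → W
n=20: only reaches 17(W), 15(W), 14(W), 13(W), all W → L
n=21: only reaches 18(W), 16(W), 15(W), 14(W), all W → L
n=22: only reaches 19(W), 17(W), 16(W), 15(W), all W → L
n=23: reaches L-position 20 → W
n=24: reaches L-position 21 → W
n=25: reaches L-position 22 → W
n=26: reaches L-position 21 → W
n=27: reaches L-position 22 → W
The losing starting values of n are exactly the entries labelled L in this table (9 of them).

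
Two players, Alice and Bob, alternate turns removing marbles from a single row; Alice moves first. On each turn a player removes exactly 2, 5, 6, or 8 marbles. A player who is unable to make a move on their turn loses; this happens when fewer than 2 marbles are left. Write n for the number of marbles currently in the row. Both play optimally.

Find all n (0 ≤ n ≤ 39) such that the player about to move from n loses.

Classify positions by backward induction: terminal positions (no move available) are L. From any other position, the mover wins iff some move reaches an L.
n=0: no move → L
n=1: no move → L
n=2: →0(L), so W
n=3: →1(L), so W
n=4: →2(W) only, which is W, so L
n=5: →0(L), so W
n=6: →4(L), so W
n=7: →1(L), so W
n=8: →0(L), so W
n=9: →4(L), so W
n=10: →4(L), so W
n=11: →9(W), 6(W), 5(W), 3(W) — all W, so L
n=12: →4(L), so W
n=13: →11(L), so W
n=14: →12(W), 9(W), 8(W), 6(W) — all W, so L
n=15: →13(W), 10(W), 9(W), 7(W) — all W, so L
n=16: →14(L), so W
n=17: →15(L), so W
n=18: →16(W), 13(W), 12(W), 10(W) — all W, so L
n=19: →14(L), so W
n=20: →18(L), so W
n=21: →15(L), so W
n=22: →14(L), so W
n=23: →18(L), so W
n=24: →18(L), so W
n=25: →23(W), 20(W), 19(W), 17(W) — all W, so L
n=26: →18(L), so W
n=27: →25(L), so W
n=28: →26(W), 23(W), 22(W), 20(W) — all W, so L
n=29: →27(W), 24(W), 23(W), 21(W) — all W, so L
n=30: →28(L), so W
n=31: →29(L), so W
n=32: →30(W), 27(W), 26(W), 24(W) — all W, so L
n=33: →28(L), so W
n=34: →32(L), so W
n=35: →29(L), so W
n=36: →28(L), so W
n=37: →32(L), so W
n=38: →32(L), so W
n=39: →37(W), 34(W), 33(W), 31(W) — all W, so L
Reading off the rows marked L gives the requested list; there are 12 such values of n.

0, 1, 4, 11, 14, 15, 18, 25, 28, 29, 32, 39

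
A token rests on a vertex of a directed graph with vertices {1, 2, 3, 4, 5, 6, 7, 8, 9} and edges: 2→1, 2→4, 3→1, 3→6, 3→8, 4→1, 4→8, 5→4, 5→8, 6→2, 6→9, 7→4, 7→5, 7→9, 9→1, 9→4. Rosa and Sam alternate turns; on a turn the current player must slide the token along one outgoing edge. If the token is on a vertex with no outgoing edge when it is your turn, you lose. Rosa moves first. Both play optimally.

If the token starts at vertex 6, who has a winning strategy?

Use the standard recursion: the mover loses at a terminal position; elsewhere, the mover wins exactly when some move hands the opponent an L position.
Every edge goes from a vertex to one that appears earlier in the order 8, 1, 4, 5, 2, 9, 7, 6, 3, so processing vertices in that order labels each vertex after all of its successors.
8: no outgoing edge → L
1: no outgoing edge → L
4: can move to 1, which is L ⇒ W
5: can move to 8, which is L ⇒ W
2: can move to 1, which is L ⇒ W
9: can move to 1, which is L ⇒ W
7: moves to 9(W), 5(W), 4(W); every one is W ⇒ L
6: moves to 9(W), 2(W); every one is W ⇒ L
3: can move to 6, which is L ⇒ W
Every move from 6 reaches a W position, so the mover loses.

Sam wins.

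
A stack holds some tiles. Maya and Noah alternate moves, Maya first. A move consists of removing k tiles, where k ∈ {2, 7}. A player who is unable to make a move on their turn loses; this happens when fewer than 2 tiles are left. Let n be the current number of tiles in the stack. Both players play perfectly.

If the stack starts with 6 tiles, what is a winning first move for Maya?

Positions with no move are L. A position that does have a move is losing for the player to move precisely when every available move leads to a winning position for the opponent. Fill in the labels:
n=0: no move → L
n=1: no move → L
n=2: reaches L-position 0 → W
n=3: reaches L-position 1 → W
n=4: only reaches 2(W), which is W → L
n=5: only reaches 3(W), which is W → L
n=6: reaches L-position 4 → W
From 6, the L positions reachable in one move are: 4.

Remove 2, leaving 4.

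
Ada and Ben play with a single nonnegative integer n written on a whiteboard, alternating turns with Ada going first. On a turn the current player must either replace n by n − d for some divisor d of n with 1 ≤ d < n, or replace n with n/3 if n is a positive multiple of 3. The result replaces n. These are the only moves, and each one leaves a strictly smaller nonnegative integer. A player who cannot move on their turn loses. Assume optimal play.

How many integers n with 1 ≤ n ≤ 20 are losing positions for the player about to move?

Use the standard recursion: the mover loses at a terminal position; elsewhere, the mover wins exactly when some move hands the opponent an L position.
n=0: no move → L
n=1: no move → L
n=2: →1(L), so W
n=3: →1(L), so W
n=4: →2(W), 3(W) — all W, so L
n=5: →4(L), so W
n=6: →4(L), so W
n=7: →6(W) only, which is W, so L
n=8: →4(L), so W
n=9: →3(W), 6(W), 8(W) — all W, so L
n=10: →9(L), so W
n=11: →10(W) only, which is W, so L
n=12: →4(L), so W
n=13: →12(W) only, which is W, so L
n=14: →7(L), so W
n=15: →5(W), 10(W), 12(W), 14(W) — all W, so L
n=16: →15(L), so W
n=17: →16(W) only, which is W, so L
n=18: →9(L), so W
n=19: →18(W) only, which is W, so L
n=20: →15(L), so W
L entries with 1 ≤ n ≤ 20 (n=0 is outside the asked range and is not counted): n = 1, 4, 7, 9, 11, 13, 15, 17, 19; that makes 9.

9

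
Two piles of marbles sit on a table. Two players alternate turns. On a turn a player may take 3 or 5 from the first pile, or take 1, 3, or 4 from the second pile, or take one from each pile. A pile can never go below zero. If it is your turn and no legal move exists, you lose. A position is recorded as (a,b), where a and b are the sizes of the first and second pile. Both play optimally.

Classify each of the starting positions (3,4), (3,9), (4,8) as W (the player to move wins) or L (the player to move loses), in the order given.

(3,4): L, (3,9): W, (4,8): L

Work bottom-up. With no move the player to move loses. Otherwise the position is W if at least one move leads to an L position for the opponent, and L if every move leads to a W.
No move ever increases a pile, so every position that can arise here has a ≤ 4 and b ≤ 9; it is enough to label the cells with 0 ≤ a ≤ 4 and 0 ≤ b ≤ 9.
Every move lowers a or b (never raises either), so fill the grid row by row in increasing a, and left to right within a row: each cell's successors are then already labelled.
      b=0  b=1  b=2  b=3  b=4  b=5  b=6  b=7  b=8  b=9
a=0:    L    W    L    W    W    W    W    L    W    L
a=1:    L    W    L    W    W    W    W    L    W    L
a=2:    L    W    L    W    W    W    W    L    W    L
a=3:    W    W    W    W    L    W    L    W    W    W
a=4:    W    L    W    L    W    W    W    W    L    W
Cells with no legal move (terminal, hence L): (0,0), (1,0), (2,0).
The remaining L cells, each justified by listing all of its moves:
(0,2): L (sole option (0,1)(W) is W)
(0,7): L (options (0,6)(W), (0,4)(W), (0,3)(W) are all W)
(0,9): L (options (0,8)(W), (0,6)(W), (0,5)(W) are all W)
(1,2): L (options (1,1)(W), (0,1)(W) are all W)
(1,7): L (options (1,6)(W), (1,4)(W), (1,3)(W), (0,6)(W) are all W)
(1,9): L (options (1,8)(W), (1,6)(W), (1,5)(W), (0,8)(W) are all W)
(2,2): L (options (2,1)(W), (1,1)(W) are all W)
(2,7): L (options (2,6)(W), (2,4)(W), (2,3)(W), (1,6)(W) are all W)
(2,9): L (options (2,8)(W), (2,6)(W), (2,5)(W), (1,8)(W) are all W)
(3,4): L (options (0,4)(W), (3,3)(W), (3,1)(W), (3,0)(W), (2,3)(W) are all W)
(3,6): L (options (0,6)(W), (3,5)(W), (3,3)(W), (3,2)(W), (2,5)(W) are all W)
(4,1): L (options (1,1)(W), (4,0)(W), (3,0)(W) are all W)
(4,3): L (options (1,3)(W), (4,2)(W), (4,0)(W), (3,2)(W) are all W)
(4,8): L (options (1,8)(W), (4,7)(W), (4,5)(W), (4,4)(W), (3,7)(W) are all W)
Every other cell has at least one move into one of the L cells above, so it is W.
(3,4): one of the L cells justified above, so L
(3,9): the move to (0,9) reaches an L cell, so W
(4,8): one of the L cells justified above, so L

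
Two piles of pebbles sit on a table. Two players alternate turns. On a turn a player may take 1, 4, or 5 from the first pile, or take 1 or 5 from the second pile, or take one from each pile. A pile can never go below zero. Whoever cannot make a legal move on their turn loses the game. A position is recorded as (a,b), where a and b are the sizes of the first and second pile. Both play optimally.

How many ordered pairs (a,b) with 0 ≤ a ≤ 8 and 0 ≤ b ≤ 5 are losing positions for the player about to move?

15

Work bottom-up. With no move the player to move loses. Otherwise the position is W if at least one move leads to an L position for the opponent, and L if every move leads to a W.
Every move lowers a or b (never raises either), so fill the grid row by row in increasing a, and left to right within a row: each cell's successors are then already labelled.
      b=0  b=1  b=2  b=3  b=4  b=5
a=0:    L    W    L    W    L    W
a=1:    W    W    W    W    W    W
a=2:    L    W    L    W    L    W
a=3:    W    W    W    W    W    W
a=4:    W    L    W    L    W    L
a=5:    W    W    W    W    W    W
a=6:    W    L    W    L    W    L
a=7:    W    W    W    W    W    W
a=8:    L    W    L    W    L    W
Cells with no legal move (terminal, hence L): (0,0).
The remaining L cells, each justified by listing all of its moves:
(0,2): only reaches (0,1)(W), which is W → L
(0,4): only reaches (0,3)(W), which is W → L
(2,0): only reaches (1,0)(W), which is W → L
(2,2): only reaches (1,2)(W), (2,1)(W), (1,1)(W), all W → L
(2,4): only reaches (1,4)(W), (2,3)(W), (1,3)(W), all W → L
(4,1): only reaches (3,1)(W), (0,1)(W), (4,0)(W), (3,0)(W), all W → L
(4,3): only reaches (3,3)(W), (0,3)(W), (4,2)(W), (3,2)(W), all W → L
(4,5): only reaches (3,5)(W), (0,5)(W), (4,4)(W), (4,0)(W), (3,4)(W), all W → L
(6,1): only reaches (5,1)(W), (2,1)(W), (1,1)(W), (6,0)(W), (5,0)(W), all W → L
(6,3): only reaches (5,3)(W), (2,3)(W), (1,3)(W), (6,2)(W), (5,2)(W), all W → L
(6,5): only reaches (5,5)(W), (2,5)(W), (1,5)(W), (6,4)(W), (6,0)(W), (5,4)(W), all W → L
(8,0): only reaches (7,0)(W), (4,0)(W), (3,0)(W), all W → L
(8,2): only reaches (7,2)(W), (4,2)(W), (3,2)(W), (8,1)(W), (7,1)(W), all W → L
(8,4): only reaches (7,4)(W), (4,4)(W), (3,4)(W), (8,3)(W), (7,3)(W), all W → L
Every other cell has at least one move into one of the L cells above, so it is W.
L cells per row: a=0: 3, a=1: 0, a=2: 3, a=3: 0, a=4: 3, a=5: 0, a=6: 3, a=7: 0, a=8: 3; total 15.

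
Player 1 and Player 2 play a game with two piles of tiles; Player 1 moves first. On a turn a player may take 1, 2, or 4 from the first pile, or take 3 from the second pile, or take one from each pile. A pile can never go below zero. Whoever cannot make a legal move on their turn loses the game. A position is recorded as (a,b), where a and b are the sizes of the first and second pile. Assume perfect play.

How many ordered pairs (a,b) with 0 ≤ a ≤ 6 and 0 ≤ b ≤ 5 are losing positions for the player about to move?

Classify positions by backward induction: terminal positions (no move available) are L. From any other position, the mover wins iff some move reaches an L.
Every move lowers a or b (never raises either), so fill the grid row by row in increasing a, and left to right within a row: each cell's successors are then already labelled.
      b=0  b=1  b=2  b=3  b=4  b=5
a=0:    L    L    L    W    W    W
a=1:    W    W    W    W    L    L
a=2:    W    W    W    L    W    W
a=3:    L    L    L    W    W    W
a=4:    W    W    W    W    L    L
a=5:    W    W    W    L    W    W
a=6:    L    L    L    W    W    W
Cells with no legal move (terminal, hence L): (0,0), (0,1), (0,2).
The remaining L cells, each justified by listing all of its moves:
(1,4): →(0,4)(W), (1,1)(W), (0,3)(W) — all W, so L
(1,5): →(0,5)(W), (1,2)(W), (0,4)(W) — all W, so L
(2,3): →(1,3)(W), (0,3)(W), (2,0)(W), (1,2)(W) — all W, so L
(3,0): →(2,0)(W), (1,0)(W) — all W, so L
(3,1): →(2,1)(W), (1,1)(W), (2,0)(W) — all W, so L
(3,2): →(2,2)(W), (1,2)(W), (2,1)(W) — all W, so L
(4,4): →(3,4)(W), (2,4)(W), (0,4)(W), (4,1)(W), (3,3)(W) — all W, so L
(4,5): →(3,5)(W), (2,5)(W), (0,5)(W), (4,2)(W), (3,4)(W) — all W, so L
(5,3): →(4,3)(W), (3,3)(W), (1,3)(W), (5,0)(W), (4,2)(W) — all W, so L
(6,0): →(5,0)(W), (4,0)(W), (2,0)(W) — all W, so L
(6,1): →(5,1)(W), (4,1)(W), (2,1)(W), (5,0)(W) — all W, so L
(6,2): →(5,2)(W), (4,2)(W), (2,2)(W), (5,1)(W) — all W, so L
Every other cell has at least one move into one of the L cells above, so it is W.
L cells per row: a=0: 3, a=1: 2, a=2: 1, a=3: 3, a=4: 2, a=5: 1, a=6: 3; total 15.

15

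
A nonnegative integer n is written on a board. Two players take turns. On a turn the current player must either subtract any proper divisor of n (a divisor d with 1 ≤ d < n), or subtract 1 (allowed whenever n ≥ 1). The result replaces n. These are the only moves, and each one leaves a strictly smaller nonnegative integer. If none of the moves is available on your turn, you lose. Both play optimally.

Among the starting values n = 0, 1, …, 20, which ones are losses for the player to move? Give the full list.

Label each position W (a win for the player to move) or L (a loss). A position with no legal move is L; any other position is W exactly when some move reaches an L, and L when every move reaches a W.
n=0: no move → L
n=1: reaches L-position 0 → W
n=2: only reaches 1(W), which is W → L
n=3: reaches L-position 2 → W
n=4: reaches L-position 2 → W
n=5: only reaches 4(W), which is W → L
n=6: reaches L-position 5 → W
n=7: only reaches 6(W), which is W → L
n=8: reaches L-position 7 → W
n=9: only reaches 6(W), 8(W), all W → L
n=10: reaches L-position 5 → W
n=11: only reaches 10(W), which is W → L
n=12: reaches L-position 9 → W
n=13: only reaches 12(W), which is W → L
n=14: reaches L-position 7 → W
n=15: only reaches 10(W), 12(W), 14(W), all W → L
n=16: reaches L-position 15 → W
n=17: only reaches 16(W), which is W → L
n=18: reaches L-position 9 → W
n=19: only reaches 18(W), which is W → L
n=20: reaches L-position 15 → W
The losing starting values of n are exactly the entries labelled L in this table (10 of them).

0, 2, 5, 7, 9, 11, 13, 15, 17, 19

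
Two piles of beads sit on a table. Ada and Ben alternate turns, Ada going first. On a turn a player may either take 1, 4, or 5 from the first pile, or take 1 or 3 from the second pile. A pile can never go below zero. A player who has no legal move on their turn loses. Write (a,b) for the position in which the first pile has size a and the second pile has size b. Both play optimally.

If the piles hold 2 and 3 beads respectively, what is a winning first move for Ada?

Work bottom-up. With no move the player to move loses. Otherwise the position is W if at least one move leads to an L position for the opponent, and L if every move leads to a W.
No move ever increases a pile, so every position that can arise here has a ≤ 2 and b ≤ 3; it is enough to label the cells with 0 ≤ a ≤ 2 and 0 ≤ b ≤ 3.
Every move lowers a or b (never raises either), so fill the grid row by row in increasing a, and left to right within a row: each cell's successors are then already labelled.
      b=0  b=1  b=2  b=3
a=0:    L    W    L    W
a=1:    W    L    W    L
a=2:    L    W    L    W
Cells with no legal move (terminal, hence L): (0,0).
The remaining L cells, each justified by listing all of its moves:
(0,2): L (sole option (0,1)(W) is W)
(1,1): L (options (0,1)(W), (1,0)(W) are all W)
(1,3): L (options (0,3)(W), (1,2)(W), (1,0)(W) are all W)
(2,0): L (sole option (1,0)(W) is W)
(2,2): L (options (1,2)(W), (2,1)(W) are all W)
Every other cell has at least one move into one of the L cells above, so it is W.
From (2,3), the L positions reachable in one move are: (1,3), (2,2), (2,0). Any move reaching one of these is winning.

Move to (1,3).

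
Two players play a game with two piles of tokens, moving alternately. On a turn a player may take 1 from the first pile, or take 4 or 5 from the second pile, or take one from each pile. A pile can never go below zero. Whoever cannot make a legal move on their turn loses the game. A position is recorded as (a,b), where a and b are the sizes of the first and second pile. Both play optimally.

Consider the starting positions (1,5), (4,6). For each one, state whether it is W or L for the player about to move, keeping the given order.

(1,5): L, (4,6): W

Compute win/loss labels from the base case upward. A position with no move is L. Any other position is W if it can reach an L in one move, else L.
No move ever increases a pile, so every position that can arise here has a ≤ 4 and b ≤ 6; it is enough to label the cells with 0 ≤ a ≤ 4 and 0 ≤ b ≤ 6.
Every move lowers a or b (never raises either), so fill the grid row by row in increasing a, and left to right within a row: each cell's successors are then already labelled.
      b=0  b=1  b=2  b=3  b=4  b=5  b=6
a=0:    L    L    L    L    W    W    W
a=1:    W    W    W    W    W    L    L
a=2:    L    L    L    L    W    W    W
a=3:    W    W    W    W    W    L    L
a=4:    L    L    L    L    W    W    W
Cells with no legal move (terminal, hence L): (0,0), (0,1), (0,2), (0,3).
The remaining L cells, each justified by listing all of its moves:
(1,5): moves to (0,5)(W), (1,1)(W), (1,0)(W), (0,4)(W); every one is W ⇒ L
(1,6): moves to (0,6)(W), (1,2)(W), (1,1)(W), (0,5)(W); every one is W ⇒ L
(2,0): the only move is to (1,0)(W), a W ⇒ L
(2,1): moves to (1,1)(W), (1,0)(W); every one is W ⇒ L
(2,2): moves to (1,2)(W), (1,1)(W); every one is W ⇒ L
(2,3): moves to (1,3)(W), (1,2)(W); every one is W ⇒ L
(3,5): moves to (2,5)(W), (3,1)(W), (3,0)(W), (2,4)(W); every one is W ⇒ L
(3,6): moves to (2,6)(W), (3,2)(W), (3,1)(W), (2,5)(W); every one is W ⇒ L
(4,0): the only move is to (3,0)(W), a W ⇒ L
(4,1): moves to (3,1)(W), (3,0)(W); every one is W ⇒ L
(4,2): moves to (3,2)(W), (3,1)(W); every one is W ⇒ L
(4,3): moves to (3,3)(W), (3,2)(W); every one is W ⇒ L
Every other cell has at least one move into one of the L cells above, so it is W.
(1,5): one of the L cells justified above, so L
(4,6): the move to (3,6) reaches an L cell, so W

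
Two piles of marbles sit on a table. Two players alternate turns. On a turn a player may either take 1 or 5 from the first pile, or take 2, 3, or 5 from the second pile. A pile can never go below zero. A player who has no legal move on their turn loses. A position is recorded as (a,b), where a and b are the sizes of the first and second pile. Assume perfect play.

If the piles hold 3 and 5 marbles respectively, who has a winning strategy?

Label each position W (a win for the player to move) or L (a loss). A position with no legal move is L; any other position is W exactly when some move reaches an L, and L when every move reaches a W.
No move ever increases a pile, so every position that can arise here has a ≤ 3 and b ≤ 5; it is enough to label the cells with 0 ≤ a ≤ 3 and 0 ≤ b ≤ 5.
Every move lowers a or b (never raises either), so fill the grid row by row in increasing a, and left to right within a row: each cell's successors are then already labelled.
      b=0  b=1  b=2  b=3  b=4  b=5
a=0:    L    L    W    W    W    W
a=1:    W    W    L    L    W    W
a=2:    L    L    W    W    W    W
a=3:    W    W    L    L    W    W
Cells with no legal move (terminal, hence L): (0,0), (0,1).
The remaining L cells, each justified by listing all of its moves:
(1,2): →(0,2)(W), (1,0)(W) — all W, so L
(1,3): →(0,3)(W), (1,1)(W), (1,0)(W) — all W, so L
(2,0): →(1,0)(W) only, which is W, so L
(2,1): →(1,1)(W) only, which is W, so L
(3,2): →(2,2)(W), (3,0)(W) — all W, so L
(3,3): →(2,3)(W), (3,1)(W), (3,0)(W) — all W, so L
Every other cell has at least one move into one of the L cells above, so it is W.
The starting position (3,5) is W: the player to move should move to (3,3), handing over an L position.

The first player wins.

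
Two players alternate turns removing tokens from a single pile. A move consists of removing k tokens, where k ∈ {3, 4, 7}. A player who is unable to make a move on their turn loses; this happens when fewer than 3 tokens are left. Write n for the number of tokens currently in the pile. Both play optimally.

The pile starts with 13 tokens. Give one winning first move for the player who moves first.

Remove 3, leaving 10.

Label each position W (a win for the player to move) or L (a loss). A position with no legal move is L; any other position is W exactly when some move reaches an L, and L when every move reaches a W.
n=0: no move → L
n=1: no move → L
n=2: no move → L
n=3: reaches L-position 0 → W
n=4: reaches L-position 1 → W
n=5: reaches L-position 2 → W
n=6: reaches L-position 2 → W
n=7: reaches L-position 0 → W
n=8: reaches L-position 1 → W
n=9: reaches L-position 2 → W
n=10: only reaches 7(W), 6(W), 3(W), all W → L
n=11: only reaches 8(W), 7(W), 4(W), all W → L
n=12: only reaches 9(W), 8(W), 5(W), all W → L
n=13: reaches L-position 10 → W
From 13, the L positions reachable in one move are: 10.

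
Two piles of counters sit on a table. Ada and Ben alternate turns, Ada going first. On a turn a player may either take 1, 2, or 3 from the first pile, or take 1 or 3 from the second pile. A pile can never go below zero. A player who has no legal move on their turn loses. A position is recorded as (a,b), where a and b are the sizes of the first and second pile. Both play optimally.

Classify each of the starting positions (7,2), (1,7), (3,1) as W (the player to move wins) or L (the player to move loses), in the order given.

(7,2): W, (1,7): L, (3,1): W

Label each position W (a win for the player to move) or L (a loss). A position with no legal move is L; any other position is W exactly when some move reaches an L, and L when every move reaches a W.
No move ever increases a pile, so every position that can arise here has a ≤ 7 and b ≤ 7; it is enough to label the cells with 0 ≤ a ≤ 7 and 0 ≤ b ≤ 7.
Every move lowers a or b (never raises either), so fill the grid row by row in increasing a, and left to right within a row: each cell's successors are then already labelled.
      b=0  b=1  b=2  b=3  b=4  b=5  b=6  b=7
a=0:    L    W    L    W    L    W    L    W
a=1:    W    L    W    L    W    L    W    L
a=2:    W    W    W    W    W    W    W    W
a=3:    W    W    W    W    W    W    W    W
a=4:    L    W    L    W    L    W    L    W
a=5:    W    L    W    L    W    L    W    L
a=6:    W    W    W    W    W    W    W    W
a=7:    W    W    W    W    W    W    W    W
Cells with no legal move (terminal, hence L): (0,0).
The remaining L cells, each justified by listing all of its moves:
(0,2): only reaches (0,1)(W), which is W → L
(0,4): only reaches (0,3)(W), (0,1)(W), all W → L
(0,6): only reaches (0,5)(W), (0,3)(W), all W → L
(1,1): only reaches (0,1)(W), (1,0)(W), all W → L
(1,3): only reaches (0,3)(W), (1,2)(W), (1,0)(W), all W → L
(1,5): only reaches (0,5)(W), (1,4)(W), (1,2)(W), all W → L
(1,7): only reaches (0,7)(W), (1,6)(W), (1,4)(W), all W → L
(4,0): only reaches (3,0)(W), (2,0)(W), (1,0)(W), all W → L
(4,2): only reaches (3,2)(W), (2,2)(W), (1,2)(W), (4,1)(W), all W → L
(4,4): only reaches (3,4)(W), (2,4)(W), (1,4)(W), (4,3)(W), (4,1)(W), all W → L
(4,6): only reaches (3,6)(W), (2,6)(W), (1,6)(W), (4,5)(W), (4,3)(W), all W → L
(5,1): only reaches (4,1)(W), (3,1)(W), (2,1)(W), (5,0)(W), all W → L
(5,3): only reaches (4,3)(W), (3,3)(W), (2,3)(W), (5,2)(W), (5,0)(W), all W → L
(5,5): only reaches (4,5)(W), (3,5)(W), (2,5)(W), (5,4)(W), (5,2)(W), all W → L
(5,7): only reaches (4,7)(W), (3,7)(W), (2,7)(W), (5,6)(W), (5,4)(W), all W → L
Every other cell has at least one move into one of the L cells above, so it is W.
(7,2): the move to (4,2) reaches an L cell, so W
(1,7): one of the L cells justified above, so L
(3,1): the move to (1,1) reaches an L cell, so W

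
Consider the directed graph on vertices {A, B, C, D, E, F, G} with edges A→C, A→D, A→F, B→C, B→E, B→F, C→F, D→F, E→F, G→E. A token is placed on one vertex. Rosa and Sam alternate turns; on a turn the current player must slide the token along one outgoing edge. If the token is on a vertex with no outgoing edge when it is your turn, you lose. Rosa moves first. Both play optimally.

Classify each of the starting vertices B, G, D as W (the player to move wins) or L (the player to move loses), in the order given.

Label each position W (a win for the player to move) or L (a loss). A position with no legal move is L; any other position is W exactly when some move reaches an L, and L when every move reaches a W.
Every edge goes from a vertex to one that appears earlier in the order F, C, E, B, D, A, G, so processing vertices in that order labels each vertex after all of its successors.
F: no outgoing edge → L
C: can move to F, which is L ⇒ W
E: can move to F, which is L ⇒ W
B: can move to F, which is L ⇒ W
D: can move to F, which is L ⇒ W
A: can move to F, which is L ⇒ W
G: the only move is to E(W), a W ⇒ L

B: W, G: L, D: W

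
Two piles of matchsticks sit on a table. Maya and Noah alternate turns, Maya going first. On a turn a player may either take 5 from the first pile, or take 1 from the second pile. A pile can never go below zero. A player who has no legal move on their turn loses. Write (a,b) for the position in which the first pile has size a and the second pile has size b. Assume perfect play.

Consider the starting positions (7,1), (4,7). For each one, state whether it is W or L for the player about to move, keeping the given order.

Work bottom-up. With no move the player to move loses. Otherwise the position is W if at least one move leads to an L position for the opponent, and L if every move leads to a W.
No move ever increases a pile, so every position that can arise here has a ≤ 7 and b ≤ 7; it is enough to label the cells with 0 ≤ a ≤ 7 and 0 ≤ b ≤ 7.
Every move lowers a or b (never raises either), so fill the grid row by row in increasing a, and left to right within a row: each cell's successors are then already labelled.
      b=0  b=1  b=2  b=3  b=4  b=5  b=6  b=7
a=0:    L    W    L    W    L    W    L    W
a=1:    L    W    L    W    L    W    L    W
a=2:    L    W    L    W    L    W    L    W
a=3:    L    W    L    W    L    W    L    W
a=4:    L    W    L    W    L    W    L    W
a=5:    W    L    W    L    W    L    W    L
a=6:    W    L    W    L    W    L    W    L
a=7:    W    L    W    L    W    L    W    L
Cells with no legal move (terminal, hence L): (0,0), (1,0), (2,0), (3,0), (4,0).
The remaining L cells, each justified by listing all of its moves:
(0,2): →(0,1)(W) only, which is W, so L
(0,4): →(0,3)(W) only, which is W, so L
(0,6): →(0,5)(W) only, which is W, so L
(1,2): →(1,1)(W) only, which is W, so L
(1,4): →(1,3)(W) only, which is W, so L
(1,6): →(1,5)(W) only, which is W, so L
(2,2): →(2,1)(W) only, which is W, so L
(2,4): →(2,3)(W) only, which is W, so L
(2,6): →(2,5)(W) only, which is W, so L
(3,2): →(3,1)(W) only, which is W, so L
(3,4): →(3,3)(W) only, which is W, so L
(3,6): →(3,5)(W) only, which is W, so L
(4,2): →(4,1)(W) only, which is W, so L
(4,4): →(4,3)(W) only, which is W, so L
(4,6): →(4,5)(W) only, which is W, so L
(5,1): →(0,1)(W), (5,0)(W) — all W, so L
(5,3): →(0,3)(W), (5,2)(W) — all W, so L
(5,5): →(0,5)(W), (5,4)(W) — all W, so L
(5,7): →(0,7)(W), (5,6)(W) — all W, so L
(6,1): →(1,1)(W), (6,0)(W) — all W, so L
(6,3): →(1,3)(W), (6,2)(W) — all W, so L
(6,5): →(1,5)(W), (6,4)(W) — all W, so L
(6,7): →(1,7)(W), (6,6)(W) — all W, so L
(7,1): →(2,1)(W), (7,0)(W) — all W, so L
(7,3): →(2,3)(W), (7,2)(W) — all W, so L
(7,5): →(2,5)(W), (7,4)(W) — all W, so L
(7,7): →(2,7)(W), (7,6)(W) — all W, so L
Every other cell has at least one move into one of the L cells above, so it is W.
(7,1): one of the L cells justified above, so L
(4,7): the move to (4,6) reaches an L cell, so W

(7,1): L, (4,7): W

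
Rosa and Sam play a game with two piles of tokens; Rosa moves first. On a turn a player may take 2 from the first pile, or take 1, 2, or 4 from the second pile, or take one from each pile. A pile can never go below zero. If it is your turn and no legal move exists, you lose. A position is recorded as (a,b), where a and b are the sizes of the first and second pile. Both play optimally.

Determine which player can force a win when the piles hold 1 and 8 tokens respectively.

Use the standard recursion: the mover loses at a terminal position; elsewhere, the mover wins exactly when some move hands the opponent an L position.
No move ever increases a pile, so every position that can arise here has a ≤ 1 and b ≤ 8; it is enough to label the cells with 0 ≤ a ≤ 1 and 0 ≤ b ≤ 8.
Every move lowers a or b (never raises either), so fill the grid row by row in increasing a, and left to right within a row: each cell's successors are then already labelled.
      b=0  b=1  b=2  b=3  b=4  b=5  b=6  b=7  b=8
a=0:    L    W    W    L    W    W    L    W    W
a=1:    L    W    W    L    W    W    L    W    W
Cells with no legal move (terminal, hence L): (0,0), (1,0).
The remaining L cells, each justified by listing all of its moves:
(0,3): →(0,2)(W), (0,1)(W) — all W, so L
(0,6): →(0,5)(W), (0,4)(W), (0,2)(W) — all W, so L
(1,3): →(1,2)(W), (1,1)(W), (0,2)(W) — all W, so L
(1,6): →(1,5)(W), (1,4)(W), (1,2)(W), (0,5)(W) — all W, so L
Every other cell has at least one move into one of the L cells above, so it is W.
From (1,8) Rosa can move to (1,6), reaching an L position.

Rosa wins.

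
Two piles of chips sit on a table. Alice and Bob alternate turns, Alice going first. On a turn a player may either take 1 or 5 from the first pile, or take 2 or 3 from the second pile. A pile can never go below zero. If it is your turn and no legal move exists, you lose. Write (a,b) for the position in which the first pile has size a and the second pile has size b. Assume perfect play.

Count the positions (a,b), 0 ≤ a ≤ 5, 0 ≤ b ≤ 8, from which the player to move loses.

Classify positions by backward induction: terminal positions (no move available) are L. From any other position, the mover wins iff some move reaches an L.
Every move lowers a or b (never raises either), so fill the grid row by row in increasing a, and left to right within a row: each cell's successors are then already labelled.
      b=0  b=1  b=2  b=3  b=4  b=5  b=6  b=7  b=8
a=0:    L    L    W    W    W    L    L    W    W
a=1:    W    W    L    L    W    W    W    L    L
a=2:    L    L    W    W    W    L    L    W    W
a=3:    W    W    L    L    W    W    W    L    L
a=4:    L    L    W    W    W    L    L    W    W
a=5:    W    W    L    L    W    W    W    L    L
Cells with no legal move (terminal, hence L): (0,0), (0,1).
The remaining L cells, each justified by listing all of its moves:
(0,5): L (options (0,3)(W), (0,2)(W) are all W)
(0,6): L (options (0,4)(W), (0,3)(W) are all W)
(1,2): L (options (0,2)(W), (1,0)(W) are all W)
(1,3): L (options (0,3)(W), (1,1)(W), (1,0)(W) are all W)
(1,7): L (options (0,7)(W), (1,5)(W), (1,4)(W) are all W)
(1,8): L (options (0,8)(W), (1,6)(W), (1,5)(W) are all W)
(2,0): L (sole option (1,0)(W) is W)
(2,1): L (sole option (1,1)(W) is W)
(2,5): L (options (1,5)(W), (2,3)(W), (2,2)(W) are all W)
(2,6): L (options (1,6)(W), (2,4)(W), (2,3)(W) are all W)
(3,2): L (options (2,2)(W), (3,0)(W) are all W)
(3,3): L (options (2,3)(W), (3,1)(W), (3,0)(W) are all W)
(3,7): L (options (2,7)(W), (3,5)(W), (3,4)(W) are all W)
(3,8): L (options (2,8)(W), (3,6)(W), (3,5)(W) are all W)
(4,0): L (sole option (3,0)(W) is W)
(4,1): L (sole option (3,1)(W) is W)
(4,5): L (options (3,5)(W), (4,3)(W), (4,2)(W) are all W)
(4,6): L (options (3,6)(W), (4,4)(W), (4,3)(W) are all W)
(5,2): L (options (4,2)(W), (0,2)(W), (5,0)(W) are all W)
(5,3): L (options (4,3)(W), (0,3)(W), (5,1)(W), (5,0)(W) are all W)
(5,7): L (options (4,7)(W), (0,7)(W), (5,5)(W), (5,4)(W) are all W)
(5,8): L (options (4,8)(W), (0,8)(W), (5,6)(W), (5,5)(W) are all W)
Every other cell has at least one move into one of the L cells above, so it is W.
L cells per row: a=0: 4, a=1: 4, a=2: 4, a=3: 4, a=4: 4, a=5: 4; total 24.

24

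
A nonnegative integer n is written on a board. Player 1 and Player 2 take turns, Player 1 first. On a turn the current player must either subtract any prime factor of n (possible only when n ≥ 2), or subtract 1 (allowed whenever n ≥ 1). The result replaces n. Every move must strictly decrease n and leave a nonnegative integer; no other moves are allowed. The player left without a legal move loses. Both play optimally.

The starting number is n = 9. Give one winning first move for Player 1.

Move to 8.

Work bottom-up. With no move the player to move loses. Otherwise the position is W if at least one move leads to an L position for the opponent, and L if every move leads to a W.
n=0: no move → L
n=1: →0(L), so W
n=2: →0(L), so W
n=3: →0(L), so W
n=4: →2(W), 3(W) — all W, so L
n=5: →0(L), so W
n=6: →4(L), so W
n=7: →0(L), so W
n=8: →6(W), 7(W) — all W, so L
n=9: →8(L), so W
From 9, the L positions reachable in one move are: 8.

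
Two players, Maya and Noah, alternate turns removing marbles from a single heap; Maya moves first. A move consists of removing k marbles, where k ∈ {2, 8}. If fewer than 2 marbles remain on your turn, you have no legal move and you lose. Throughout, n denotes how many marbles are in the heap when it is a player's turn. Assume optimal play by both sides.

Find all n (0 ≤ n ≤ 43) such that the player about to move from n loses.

Positions with no move are L. A position that does have a move is losing for the player to move precisely when every available move leads to a winning position for the opponent. Fill in the labels:
n=0: no move → L
n=1: no move → L
n=2: W (go to 0, an L position)
n=3: W (go to 1, an L position)
n=4: L (sole option 2(W) is W)
n=5: L (sole option 3(W) is W)
n=6: W (go to 4, an L position)
n=7: W (go to 5, an L position)
n=8: W (go to 0, an L position)
n=9: W (go to 1, an L position)
n=10: L (options 8(W), 2(W) are all W)
n=11: L (options 9(W), 3(W) are all W)
n=12: W (go to 10, an L position)
n=13: W (go to 11, an L position)
n=14: L (options 12(W), 6(W) are all W)
n=15: L (options 13(W), 7(W) are all W)
n=16: W (go to 14, an L position)
n=17: W (go to 15, an L position)
n=18: W (go to 10, an L position)
n=19: W (go to 11, an L position)
n=20: L (options 18(W), 12(W) are all W)
n=21: L (options 19(W), 13(W) are all W)
n=22: W (go to 20, an L position)
n=23: W (go to 21, an L position)
n=24: L (options 22(W), 16(W) are all W)
n=25: L (options 23(W), 17(W) are all W)
n=26: W (go to 24, an L position)
n=27: W (go to 25, an L position)
n=28: W (go to 20, an L position)
n=29: W (go to 21, an L position)
n=30: L (options 28(W), 22(W) are all W)
n=31: L (options 29(W), 23(W) are all W)
n=32: W (go to 30, an L position)
n=33: W (go to 31, an L position)
n=34: L (options 32(W), 26(W) are all W)
n=35: L (options 33(W), 27(W) are all W)
n=36: W (go to 34, an L position)
n=37: W (go to 35, an L position)
n=38: W (go to 30, an L position)
n=39: W (go to 31, an L position)
n=40: L (options 38(W), 32(W) are all W)
n=41: L (options 39(W), 33(W) are all W)
n=42: W (go to 40, an L position)
n=43: W (go to 41, an L position)
The losing starting values of n are exactly the entries labelled L in this table (18 of them).

0, 1, 4, 5, 10, 11, 14, 15, 20, 21, 24, 25, 30, 31, 34, 35, 40, 41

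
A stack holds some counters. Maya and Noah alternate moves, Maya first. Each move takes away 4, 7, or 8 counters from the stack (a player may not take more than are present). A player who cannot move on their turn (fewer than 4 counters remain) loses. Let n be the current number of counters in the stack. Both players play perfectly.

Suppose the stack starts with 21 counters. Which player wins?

Build the W/L table. Terminal = L. A non-terminal position is W if it has a move to some L; otherwise it is L.
n=0: no move → L
n=1: no move → L
n=2: no move → L
n=3: no move → L
n=4: can move to 0, which is L ⇒ W
n=5: can move to 1, which is L ⇒ W
n=6: can move to 2, which is L ⇒ W
n=7: can move to 3, which is L ⇒ W
n=8: can move to 1, which is L ⇒ W
n=9: can move to 2, which is L ⇒ W
n=10: can move to 3, which is L ⇒ W
n=11: can move to 3, which is L ⇒ W
n=12: moves to 8(W), 5(W), 4(W); every one is W ⇒ L
n=13: moves to 9(W), 6(W), 5(W); every one is W ⇒ L
n=14: moves to 10(W), 7(W), 6(W); every one is W ⇒ L
n=15: moves to 11(W), 8(W), 7(W); every one is W ⇒ L
n=16: can move to 12, which is L ⇒ W
n=17: can move to 13, which is L ⇒ W
n=18: can move to 14, which is L ⇒ W
n=19: can move to 15, which is L ⇒ W
n=20: can move to 13, which is L ⇒ W
n=21: can move to 14, which is L ⇒ W
The starting position 21 is W: Maya should remove 7, leaving 14, handing over an L position.

Maya wins.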